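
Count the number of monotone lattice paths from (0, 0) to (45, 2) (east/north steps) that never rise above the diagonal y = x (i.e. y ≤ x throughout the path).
Number of paths = 1034

By the reflection principle (André's argument), the number of monotone paths to (45, 2) with n ≤ m that never go above y = x is C(47, 45) − C(47, 46) = 1081 − 47 = 1034.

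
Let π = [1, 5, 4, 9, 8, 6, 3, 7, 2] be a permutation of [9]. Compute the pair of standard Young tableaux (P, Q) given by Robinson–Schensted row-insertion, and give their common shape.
P = [1, 2, 6, 7] / [3, 8] / [4] / [5] / [9];  Q = [1, 2, 4, 8] / [3, 5] / [6] / [7] / [9];  common shape = (4, 2, 1, 1, 1)

Row-insert the values π_1, π_2, … into P one at a time, bumping the leftmost entry strictly greater than the inserted value down to the next row. The recording tableau Q records, in position (i, j), the step at which that cell was added to P.
  Insert 1 (step 1): P = [1];  Q = [1]
  Insert 5 (step 2): P = [1, 5];  Q = [1, 2]
  Insert 4 (step 3): P = [1, 4] / [5];  Q = [1, 2] / [3]
  Insert 9 (step 4): P = [1, 4, 9] / [5];  Q = [1, 2, 4] / [3]
  Insert 8 (step 5): P = [1, 4, 8] / [5, 9];  Q = [1, 2, 4] / [3, 5]
  Insert 6 (step 6): P = [1, 4, 6] / [5, 8] / [9];  Q = [1, 2, 4] / [3, 5] / [6]
  Insert 3 (step 7): P = [1, 3, 6] / [4, 8] / [5] / [9];  Q = [1, 2, 4] / [3, 5] / [6] / [7]
  Insert 7 (step 8): P = [1, 3, 6, 7] / [4, 8] / [5] / [9];  Q = [1, 2, 4, 8] / [3, 5] / [6] / [7]
  Insert 2 (step 9): P = [1, 2, 6, 7] / [3, 8] / [4] / [5] / [9];  Q = [1, 2, 4, 8] / [3, 5] / [6] / [7] / [9]
Final shape: (4, 2, 1, 1, 1).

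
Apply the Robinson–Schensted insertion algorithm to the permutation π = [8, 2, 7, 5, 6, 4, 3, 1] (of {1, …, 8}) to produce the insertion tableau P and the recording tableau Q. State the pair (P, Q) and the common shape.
P = [1, 3, 6] / [2] / [4] / [5] / [7] / [8];  Q = [1, 3, 5] / [2] / [4] / [6] / [7] / [8];  common shape = (3, 1, 1, 1, 1, 1)

Row-insert the values π_1, π_2, … into P one at a time, bumping the leftmost entry strictly greater than the inserted value down to the next row. The recording tableau Q records, in position (i, j), the step at which that cell was added to P.
  Insert 8 (step 1): P = [8];  Q = [1]
  Insert 2 (step 2): P = [2] / [8];  Q = [1] / [2]
  Insert 7 (step 3): P = [2, 7] / [8];  Q = [1, 3] / [2]
  Insert 5 (step 4): P = [2, 5] / [7] / [8];  Q = [1, 3] / [2] / [4]
  Insert 6 (step 5): P = [2, 5, 6] / [7] / [8];  Q = [1, 3, 5] / [2] / [4]
  Insert 4 (step 6): P = [2, 4, 6] / [5] / [7] / [8];  Q = [1, 3, 5] / [2] / [4] / [6]
  Insert 3 (step 7): P = [2, 3, 6] / [4] / [5] / [7] / [8];  Q = [1, 3, 5] / [2] / [4] / [6] / [7]
  Insert 1 (step 8): P = [1, 3, 6] / [2] / [4] / [5] / [7] / [8];  Q = [1, 3, 5] / [2] / [4] / [6] / [7] / [8]
Final shape: (3, 1, 1, 1, 1, 1).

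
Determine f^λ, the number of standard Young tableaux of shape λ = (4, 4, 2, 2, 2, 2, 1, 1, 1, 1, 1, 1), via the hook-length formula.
# SYT of shape (4, 4, 2, 2, 2, 2, 1, 1, 1, 1, 1, 1) = 58198140

Hook-length formula: f^λ = n! / Π hook(c), product over all cells c of the Young diagram. For λ = (4, 4, 2, 2, 2, 2, 1, 1, 1, 1, 1, 1), n = 22 boxes. Hook lengths by row (left-to-right, top-to-bottom): [15, 8, 3, 2]; [14, 7, 2, 1]; [11, 4]; [10, 3]; [9, 2]; [8, 1]; [6]; [5]; [4]; [3]; [2]; [1]. Product of hooks = 19313344512000. So f^λ = 22! / 19313344512000 = 1124000727777607680000 / 19313344512000 = 58198140.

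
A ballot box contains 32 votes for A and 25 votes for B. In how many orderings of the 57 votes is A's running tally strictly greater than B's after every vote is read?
Strict-lead orderings = 1219408876923237

Total orderings of the 57 votes with 32 for A: C(57, 32) = 9929472283517787. By the Bertrand ballot formula (Cycle Lemma / reflection principle), the number of orderings in which A is strictly ahead of B throughout is (p − q)/(p + q) · C(p + q, p) = (32 − 25)/(32 + 25) · 9929472283517787 = 1219408876923237.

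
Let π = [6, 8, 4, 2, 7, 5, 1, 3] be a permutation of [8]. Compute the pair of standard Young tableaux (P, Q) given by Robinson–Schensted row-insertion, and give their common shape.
P = [1, 3] / [2, 5] / [4, 7] / [6, 8];  Q = [1, 2] / [3, 5] / [4, 6] / [7, 8];  common shape = (2, 2, 2, 2)

Row-insert the values π_1, π_2, … into P one at a time, bumping the leftmost entry strictly greater than the inserted value down to the next row. The recording tableau Q records, in position (i, j), the step at which that cell was added to P.
  Insert 6 (step 1): P = [6];  Q = [1]
  Insert 8 (step 2): P = [6, 8];  Q = [1, 2]
  Insert 4 (step 3): P = [4, 8] / [6];  Q = [1, 2] / [3]
  Insert 2 (step 4): P = [2, 8] / [4] / [6];  Q = [1, 2] / [3] / [4]
  Insert 7 (step 5): P = [2, 7] / [4, 8] / [6];  Q = [1, 2] / [3, 5] / [4]
  Insert 5 (step 6): P = [2, 5] / [4, 7] / [6, 8];  Q = [1, 2] / [3, 5] / [4, 6]
  Insert 1 (step 7): P = [1, 5] / [2, 7] / [4, 8] / [6];  Q = [1, 2] / [3, 5] / [4, 6] / [7]
  Insert 3 (step 8): P = [1, 3] / [2, 5] / [4, 7] / [6, 8];  Q = [1, 2] / [3, 5] / [4, 6] / [7, 8]
Final shape: (2, 2, 2, 2).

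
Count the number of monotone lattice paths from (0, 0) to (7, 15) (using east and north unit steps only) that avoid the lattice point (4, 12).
Number of paths = 134144

Total paths from (0, 0) to (7, 15): C(22, 7) = 170544. Paths through (4, 12): (paths (0, 0) → (4, 12)) × (paths (4, 12) → (7, 15)) = C(16, 4) · C(6, 3) = 1820 · 20 = 36400. Avoidance count = 170544 − 36400 = 134144.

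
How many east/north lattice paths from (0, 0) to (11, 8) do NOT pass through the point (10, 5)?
Number of paths = 63570

Total paths from (0, 0) to (11, 8): C(19, 11) = 75582. Paths through (10, 5): (paths (0, 0) → (10, 5)) × (paths (10, 5) → (11, 8)) = C(15, 10) · C(4, 1) = 3003 · 4 = 12012. Avoidance count = 75582 − 12012 = 63570.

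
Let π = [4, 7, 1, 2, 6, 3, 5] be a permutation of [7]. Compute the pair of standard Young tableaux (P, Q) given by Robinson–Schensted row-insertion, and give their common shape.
P = [1, 2, 3, 5] / [4, 6] / [7];  Q = [1, 2, 5, 7] / [3, 4] / [6];  common shape = (4, 2, 1)

Row-insert the values π_1, π_2, … into P one at a time, bumping the leftmost entry strictly greater than the inserted value down to the next row. The recording tableau Q records, in position (i, j), the step at which that cell was added to P.
  Insert 4 (step 1): P = [4];  Q = [1]
  Insert 7 (step 2): P = [4, 7];  Q = [1, 2]
  Insert 1 (step 3): P = [1, 7] / [4];  Q = [1, 2] / [3]
  Insert 2 (step 4): P = [1, 2] / [4, 7];  Q = [1, 2] / [3, 4]
  Insert 6 (step 5): P = [1, 2, 6] / [4, 7];  Q = [1, 2, 5] / [3, 4]
  Insert 3 (step 6): P = [1, 2, 3] / [4, 6] / [7];  Q = [1, 2, 5] / [3, 4] / [6]
  Insert 5 (step 7): P = [1, 2, 3, 5] / [4, 6] / [7];  Q = [1, 2, 5, 7] / [3, 4] / [6]
Final shape: (4, 2, 1).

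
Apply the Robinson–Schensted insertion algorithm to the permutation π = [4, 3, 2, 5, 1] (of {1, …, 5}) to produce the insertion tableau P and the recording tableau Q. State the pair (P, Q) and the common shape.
P = [1, 5] / [2] / [3] / [4];  Q = [1, 4] / [2] / [3] / [5];  common shape = (2, 1, 1, 1)

Row-insert the values π_1, π_2, … into P one at a time, bumping the leftmost entry strictly greater than the inserted value down to the next row. The recording tableau Q records, in position (i, j), the step at which that cell was added to P.
  Insert 4 (step 1): P = [4];  Q = [1]
  Insert 3 (step 2): P = [3] / [4];  Q = [1] / [2]
  Insert 2 (step 3): P = [2] / [3] / [4];  Q = [1] / [2] / [3]
  Insert 5 (step 4): P = [2, 5] / [3] / [4];  Q = [1, 4] / [2] / [3]
  Insert 1 (step 5): P = [1, 5] / [2] / [3] / [4];  Q = [1, 4] / [2] / [3] / [5]
Final shape: (2, 1, 1, 1).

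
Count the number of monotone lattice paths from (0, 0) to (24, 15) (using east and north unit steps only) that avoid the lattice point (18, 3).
Number of paths = 25116150540

Total paths from (0, 0) to (24, 15): C(39, 24) = 25140840660. Paths through (18, 3): (paths (0, 0) → (18, 3)) × (paths (18, 3) → (24, 15)) = C(21, 18) · C(18, 6) = 1330 · 18564 = 24690120. Avoidance count = 25140840660 − 24690120 = 25116150540.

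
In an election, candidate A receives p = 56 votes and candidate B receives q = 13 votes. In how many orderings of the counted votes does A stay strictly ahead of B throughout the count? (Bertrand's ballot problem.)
Strict-lead orderings = 24086700136504

Total orderings of the 69 votes with 56 for A: C(69, 56) = 38650751381832. By the Bertrand ballot formula (Cycle Lemma / reflection principle), the number of orderings in which A is strictly ahead of B throughout is (p − q)/(p + q) · C(p + q, p) = (56 − 13)/(56 + 13) · 38650751381832 = 24086700136504.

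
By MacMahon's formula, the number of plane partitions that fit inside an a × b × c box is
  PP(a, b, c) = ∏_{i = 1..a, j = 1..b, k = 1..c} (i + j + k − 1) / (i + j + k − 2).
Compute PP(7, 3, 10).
PP(7, 3, 10) = 108284013552

Evaluate the triple product over i = 1..7, j = 1..3, k = 1..10. The factors are (2/1) · (3/2) · (4/3) · (5/4) · (6/5) · (7/6) · (8/7) · (9/8) · … (210 factors total). The numerators and denominators telescope so the product is an integer; carrying out the multiplication exactly gives PP(7, 3, 10) = 108284013552.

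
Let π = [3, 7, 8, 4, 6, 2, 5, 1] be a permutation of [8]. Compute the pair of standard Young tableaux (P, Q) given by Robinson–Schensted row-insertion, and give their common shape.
P = [1, 4, 5] / [2, 6] / [3, 8] / [7];  Q = [1, 2, 3] / [4, 5] / [6, 7] / [8];  common shape = (3, 2, 2, 1)

Row-insert the values π_1, π_2, … into P one at a time, bumping the leftmost entry strictly greater than the inserted value down to the next row. The recording tableau Q records, in position (i, j), the step at which that cell was added to P.
  Insert 3 (step 1): P = [3];  Q = [1]
  Insert 7 (step 2): P = [3, 7];  Q = [1, 2]
  Insert 8 (step 3): P = [3, 7, 8];  Q = [1, 2, 3]
  Insert 4 (step 4): P = [3, 4, 8] / [7];  Q = [1, 2, 3] / [4]
  Insert 6 (step 5): P = [3, 4, 6] / [7, 8];  Q = [1, 2, 3] / [4, 5]
  Insert 2 (step 6): P = [2, 4, 6] / [3, 8] / [7];  Q = [1, 2, 3] / [4, 5] / [6]
  Insert 5 (step 7): P = [2, 4, 5] / [3, 6] / [7, 8];  Q = [1, 2, 3] / [4, 5] / [6, 7]
  Insert 1 (step 8): P = [1, 4, 5] / [2, 6] / [3, 8] / [7];  Q = [1, 2, 3] / [4, 5] / [6, 7] / [8]
Final shape: (3, 2, 2, 1).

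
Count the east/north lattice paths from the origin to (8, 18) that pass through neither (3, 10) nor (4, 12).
Number of paths = 992173

Inclusion–exclusion. Total paths: C(26, 8) = 1562275. Through P₁: C(13, 3)·C(13, 5) = 368082. Through P₂: C(16, 4)·C(10, 4) = 382200. Since P₁ is strictly southwest of P₂, a monotone path through both must visit P₁ then P₂; paths through both = C(13, 3)·C(3, 1)·C(10, 4) = 180180. Avoid both = 1562275 − 368082 − 382200 + 180180 = 992173.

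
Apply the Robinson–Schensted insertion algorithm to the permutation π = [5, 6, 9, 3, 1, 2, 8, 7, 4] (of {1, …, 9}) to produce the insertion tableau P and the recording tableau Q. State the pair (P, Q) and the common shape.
P = [1, 2, 4] / [3, 6, 7] / [5, 8] / [9];  Q = [1, 2, 3] / [4, 6, 7] / [5, 8] / [9];  common shape = (3, 3, 2, 1)

Row-insert the values π_1, π_2, … into P one at a time, bumping the leftmost entry strictly greater than the inserted value down to the next row. The recording tableau Q records, in position (i, j), the step at which that cell was added to P.
  Insert 5 (step 1): P = [5];  Q = [1]
  Insert 6 (step 2): P = [5, 6];  Q = [1, 2]
  Insert 9 (step 3): P = [5, 6, 9];  Q = [1, 2, 3]
  Insert 3 (step 4): P = [3, 6, 9] / [5];  Q = [1, 2, 3] / [4]
  Insert 1 (step 5): P = [1, 6, 9] / [3] / [5];  Q = [1, 2, 3] / [4] / [5]
  Insert 2 (step 6): P = [1, 2, 9] / [3, 6] / [5];  Q = [1, 2, 3] / [4, 6] / [5]
  Insert 8 (step 7): P = [1, 2, 8] / [3, 6, 9] / [5];  Q = [1, 2, 3] / [4, 6, 7] / [5]
  Insert 7 (step 8): P = [1, 2, 7] / [3, 6, 8] / [5, 9];  Q = [1, 2, 3] / [4, 6, 7] / [5, 8]
  Insert 4 (step 9): P = [1, 2, 4] / [3, 6, 7] / [5, 8] / [9];  Q = [1, 2, 3] / [4, 6, 7] / [5, 8] / [9]
Final shape: (3, 3, 2, 1).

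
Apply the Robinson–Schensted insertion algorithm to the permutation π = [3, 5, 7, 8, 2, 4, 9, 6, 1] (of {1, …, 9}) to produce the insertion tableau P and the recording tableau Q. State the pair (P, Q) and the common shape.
P = [1, 4, 6, 8, 9] / [2, 5, 7] / [3];  Q = [1, 2, 3, 4, 7] / [5, 6, 8] / [9];  common shape = (5, 3, 1)

Row-insert the values π_1, π_2, … into P one at a time, bumping the leftmost entry strictly greater than the inserted value down to the next row. The recording tableau Q records, in position (i, j), the step at which that cell was added to P.
  Insert 3 (step 1): P = [3];  Q = [1]
  Insert 5 (step 2): P = [3, 5];  Q = [1, 2]
  Insert 7 (step 3): P = [3, 5, 7];  Q = [1, 2, 3]
  Insert 8 (step 4): P = [3, 5, 7, 8];  Q = [1, 2, 3, 4]
  Insert 2 (step 5): P = [2, 5, 7, 8] / [3];  Q = [1, 2, 3, 4] / [5]
  Insert 4 (step 6): P = [2, 4, 7, 8] / [3, 5];  Q = [1, 2, 3, 4] / [5, 6]
  Insert 9 (step 7): P = [2, 4, 7, 8, 9] / [3, 5];  Q = [1, 2, 3, 4, 7] / [5, 6]
  Insert 6 (step 8): P = [2, 4, 6, 8, 9] / [3, 5, 7];  Q = [1, 2, 3, 4, 7] / [5, 6, 8]
  Insert 1 (step 9): P = [1, 4, 6, 8, 9] / [2, 5, 7] / [3];  Q = [1, 2, 3, 4, 7] / [5, 6, 8] / [9]
Final shape: (5, 3, 1).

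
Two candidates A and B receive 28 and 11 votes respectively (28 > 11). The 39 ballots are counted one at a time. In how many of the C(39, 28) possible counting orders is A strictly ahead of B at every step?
Strict-lead orderings = 730588532

Total orderings of the 39 votes with 28 for A: C(39, 28) = 1676056044. By the Bertrand ballot formula (Cycle Lemma / reflection principle), the number of orderings in which A is strictly ahead of B throughout is (p − q)/(p + q) · C(p + q, p) = (28 − 11)/(28 + 11) · 1676056044 = 730588532.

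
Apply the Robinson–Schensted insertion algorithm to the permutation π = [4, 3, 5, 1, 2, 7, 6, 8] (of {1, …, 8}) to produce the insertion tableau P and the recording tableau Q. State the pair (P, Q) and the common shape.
P = [1, 2, 6, 8] / [3, 5, 7] / [4];  Q = [1, 3, 6, 8] / [2, 5, 7] / [4];  common shape = (4, 3, 1)

Row-insert the values π_1, π_2, … into P one at a time, bumping the leftmost entry strictly greater than the inserted value down to the next row. The recording tableau Q records, in position (i, j), the step at which that cell was added to P.
  Insert 4 (step 1): P = [4];  Q = [1]
  Insert 3 (step 2): P = [3] / [4];  Q = [1] / [2]
  Insert 5 (step 3): P = [3, 5] / [4];  Q = [1, 3] / [2]
  Insert 1 (step 4): P = [1, 5] / [3] / [4];  Q = [1, 3] / [2] / [4]
  Insert 2 (step 5): P = [1, 2] / [3, 5] / [4];  Q = [1, 3] / [2, 5] / [4]
  Insert 7 (step 6): P = [1, 2, 7] / [3, 5] / [4];  Q = [1, 3, 6] / [2, 5] / [4]
  Insert 6 (step 7): P = [1, 2, 6] / [3, 5, 7] / [4];  Q = [1, 3, 6] / [2, 5, 7] / [4]
  Insert 8 (step 8): P = [1, 2, 6, 8] / [3, 5, 7] / [4];  Q = [1, 3, 6, 8] / [2, 5, 7] / [4]
Final shape: (4, 3, 1).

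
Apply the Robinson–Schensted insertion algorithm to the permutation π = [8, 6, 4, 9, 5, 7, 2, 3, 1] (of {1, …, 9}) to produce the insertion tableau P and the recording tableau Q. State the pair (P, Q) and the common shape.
P = [1, 3, 7] / [2, 5] / [4, 9] / [6] / [8];  Q = [1, 4, 6] / [2, 5] / [3, 8] / [7] / [9];  common shape = (3, 2, 2, 1, 1)

Row-insert the values π_1, π_2, … into P one at a time, bumping the leftmost entry strictly greater than the inserted value down to the next row. The recording tableau Q records, in position (i, j), the step at which that cell was added to P.
  Insert 8 (step 1): P = [8];  Q = [1]
  Insert 6 (step 2): P = [6] / [8];  Q = [1] / [2]
  Insert 4 (step 3): P = [4] / [6] / [8];  Q = [1] / [2] / [3]
  Insert 9 (step 4): P = [4, 9] / [6] / [8];  Q = [1, 4] / [2] / [3]
  Insert 5 (step 5): P = [4, 5] / [6, 9] / [8];  Q = [1, 4] / [2, 5] / [3]
  Insert 7 (step 6): P = [4, 5, 7] / [6, 9] / [8];  Q = [1, 4, 6] / [2, 5] / [3]
  Insert 2 (step 7): P = [2, 5, 7] / [4, 9] / [6] / [8];  Q = [1, 4, 6] / [2, 5] / [3] / [7]
  Insert 3 (step 8): P = [2, 3, 7] / [4, 5] / [6, 9] / [8];  Q = [1, 4, 6] / [2, 5] / [3, 8] / [7]
  Insert 1 (step 9): P = [1, 3, 7] / [2, 5] / [4, 9] / [6] / [8];  Q = [1, 4, 6] / [2, 5] / [3, 8] / [7] / [9]
Final shape: (3, 2, 2, 1, 1).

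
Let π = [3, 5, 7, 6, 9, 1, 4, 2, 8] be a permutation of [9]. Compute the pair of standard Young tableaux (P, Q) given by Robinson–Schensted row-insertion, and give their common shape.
P = [1, 2, 6, 8] / [3, 4, 9] / [5] / [7];  Q = [1, 2, 3, 5] / [4, 7, 9] / [6] / [8];  common shape = (4, 3, 1, 1)

Row-insert the values π_1, π_2, … into P one at a time, bumping the leftmost entry strictly greater than the inserted value down to the next row. The recording tableau Q records, in position (i, j), the step at which that cell was added to P.
  Insert 3 (step 1): P = [3];  Q = [1]
  Insert 5 (step 2): P = [3, 5];  Q = [1, 2]
  Insert 7 (step 3): P = [3, 5, 7];  Q = [1, 2, 3]
  Insert 6 (step 4): P = [3, 5, 6] / [7];  Q = [1, 2, 3] / [4]
  Insert 9 (step 5): P = [3, 5, 6, 9] / [7];  Q = [1, 2, 3, 5] / [4]
  Insert 1 (step 6): P = [1, 5, 6, 9] / [3] / [7];  Q = [1, 2, 3, 5] / [4] / [6]
  Insert 4 (step 7): P = [1, 4, 6, 9] / [3, 5] / [7];  Q = [1, 2, 3, 5] / [4, 7] / [6]
  Insert 2 (step 8): P = [1, 2, 6, 9] / [3, 4] / [5] / [7];  Q = [1, 2, 3, 5] / [4, 7] / [6] / [8]
  Insert 8 (step 9): P = [1, 2, 6, 8] / [3, 4, 9] / [5] / [7];  Q = [1, 2, 3, 5] / [4, 7, 9] / [6] / [8]
Final shape: (4, 3, 1, 1).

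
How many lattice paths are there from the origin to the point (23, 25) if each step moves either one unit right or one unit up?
Number of paths = 30957699535776

A monotone lattice path from (0, 0) to (23, 25) consists of 23 east steps and 25 north steps in some order, so it is determined by which 23 of the 48 steps are east. The count is C(48, 23) = 30957699535776.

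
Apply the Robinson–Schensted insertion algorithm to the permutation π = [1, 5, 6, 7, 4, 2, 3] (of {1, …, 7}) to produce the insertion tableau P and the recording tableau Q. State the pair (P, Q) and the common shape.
P = [1, 2, 3, 7] / [4, 6] / [5];  Q = [1, 2, 3, 4] / [5, 7] / [6];  common shape = (4, 2, 1)

Row-insert the values π_1, π_2, … into P one at a time, bumping the leftmost entry strictly greater than the inserted value down to the next row. The recording tableau Q records, in position (i, j), the step at which that cell was added to P.
  Insert 1 (step 1): P = [1];  Q = [1]
  Insert 5 (step 2): P = [1, 5];  Q = [1, 2]
  Insert 6 (step 3): P = [1, 5, 6];  Q = [1, 2, 3]
  Insert 7 (step 4): P = [1, 5, 6, 7];  Q = [1, 2, 3, 4]
  Insert 4 (step 5): P = [1, 4, 6, 7] / [5];  Q = [1, 2, 3, 4] / [5]
  Insert 2 (step 6): P = [1, 2, 6, 7] / [4] / [5];  Q = [1, 2, 3, 4] / [5] / [6]
  Insert 3 (step 7): P = [1, 2, 3, 7] / [4, 6] / [5];  Q = [1, 2, 3, 4] / [5, 7] / [6]
Final shape: (4, 2, 1).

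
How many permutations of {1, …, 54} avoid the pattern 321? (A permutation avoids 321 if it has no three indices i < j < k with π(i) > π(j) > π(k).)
C_54 = 451959718027953471447609509424

These 321-avoiding permutations are counted by the Catalan number C_n = (1/(n + 1)) · C(2n, n). For n = 54: C_54 = (1/55) · C(108, 54) = 24857784491537440929618523018320/55 = 451959718027953471447609509424.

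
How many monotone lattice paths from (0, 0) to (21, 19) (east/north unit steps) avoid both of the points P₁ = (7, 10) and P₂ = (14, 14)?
Number of paths = 88700279360

Inclusion–exclusion. Total paths: C(40, 21) = 131282408400. Through P₁: C(17, 7)·C(23, 14) = 15892711120. Through P₂: C(28, 14)·C(12, 7) = 31772347200. Since P₁ is strictly southwest of P₂, a monotone path through both must visit P₁ then P₂; paths through both = C(17, 7)·C(11, 7)·C(12, 7) = 5082929280. Avoid both = 131282408400 − 15892711120 − 31772347200 + 5082929280 = 88700279360.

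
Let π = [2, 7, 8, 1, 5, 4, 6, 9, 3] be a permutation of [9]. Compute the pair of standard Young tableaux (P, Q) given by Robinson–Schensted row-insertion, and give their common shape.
P = [1, 3, 6, 9] / [2, 4, 8] / [5] / [7];  Q = [1, 2, 3, 8] / [4, 5, 7] / [6] / [9];  common shape = (4, 3, 1, 1)

Row-insert the values π_1, π_2, … into P one at a time, bumping the leftmost entry strictly greater than the inserted value down to the next row. The recording tableau Q records, in position (i, j), the step at which that cell was added to P.
  Insert 2 (step 1): P = [2];  Q = [1]
  Insert 7 (step 2): P = [2, 7];  Q = [1, 2]
  Insert 8 (step 3): P = [2, 7, 8];  Q = [1, 2, 3]
  Insert 1 (step 4): P = [1, 7, 8] / [2];  Q = [1, 2, 3] / [4]
  Insert 5 (step 5): P = [1, 5, 8] / [2, 7];  Q = [1, 2, 3] / [4, 5]
  Insert 4 (step 6): P = [1, 4, 8] / [2, 5] / [7];  Q = [1, 2, 3] / [4, 5] / [6]
  Insert 6 (step 7): P = [1, 4, 6] / [2, 5, 8] / [7];  Q = [1, 2, 3] / [4, 5, 7] / [6]
  Insert 9 (step 8): P = [1, 4, 6, 9] / [2, 5, 8] / [7];  Q = [1, 2, 3, 8] / [4, 5, 7] / [6]
  Insert 3 (step 9): P = [1, 3, 6, 9] / [2, 4, 8] / [5] / [7];  Q = [1, 2, 3, 8] / [4, 5, 7] / [6] / [9]
Final shape: (4, 3, 1, 1).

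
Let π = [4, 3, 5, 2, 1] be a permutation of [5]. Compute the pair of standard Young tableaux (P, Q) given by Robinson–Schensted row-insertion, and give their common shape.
P = [1, 5] / [2] / [3] / [4];  Q = [1, 3] / [2] / [4] / [5];  common shape = (2, 1, 1, 1)

Row-insert the values π_1, π_2, … into P one at a time, bumping the leftmost entry strictly greater than the inserted value down to the next row. The recording tableau Q records, in position (i, j), the step at which that cell was added to P.
  Insert 4 (step 1): P = [4];  Q = [1]
  Insert 3 (step 2): P = [3] / [4];  Q = [1] / [2]
  Insert 5 (step 3): P = [3, 5] / [4];  Q = [1, 3] / [2]
  Insert 2 (step 4): P = [2, 5] / [3] / [4];  Q = [1, 3] / [2] / [4]
  Insert 1 (step 5): P = [1, 5] / [2] / [3] / [4];  Q = [1, 3] / [2] / [4] / [5]
Final shape: (2, 1, 1, 1).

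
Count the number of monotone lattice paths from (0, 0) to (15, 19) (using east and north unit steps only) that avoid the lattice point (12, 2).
Number of paths = 1855863780

Total paths from (0, 0) to (15, 19): C(34, 15) = 1855967520. Paths through (12, 2): (paths (0, 0) → (12, 2)) × (paths (12, 2) → (15, 19)) = C(14, 12) · C(20, 3) = 91 · 1140 = 103740. Avoidance count = 1855967520 − 103740 = 1855863780.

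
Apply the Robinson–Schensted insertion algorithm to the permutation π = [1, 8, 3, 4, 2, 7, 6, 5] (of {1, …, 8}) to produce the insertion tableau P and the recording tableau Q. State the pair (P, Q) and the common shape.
P = [1, 2, 4, 5] / [3, 6] / [7] / [8];  Q = [1, 2, 4, 6] / [3, 7] / [5] / [8];  common shape = (4, 2, 1, 1)

Row-insert the values π_1, π_2, … into P one at a time, bumping the leftmost entry strictly greater than the inserted value down to the next row. The recording tableau Q records, in position (i, j), the step at which that cell was added to P.
  Insert 1 (step 1): P = [1];  Q = [1]
  Insert 8 (step 2): P = [1, 8];  Q = [1, 2]
  Insert 3 (step 3): P = [1, 3] / [8];  Q = [1, 2] / [3]
  Insert 4 (step 4): P = [1, 3, 4] / [8];  Q = [1, 2, 4] / [3]
  Insert 2 (step 5): P = [1, 2, 4] / [3] / [8];  Q = [1, 2, 4] / [3] / [5]
  Insert 7 (step 6): P = [1, 2, 4, 7] / [3] / [8];  Q = [1, 2, 4, 6] / [3] / [5]
  Insert 6 (step 7): P = [1, 2, 4, 6] / [3, 7] / [8];  Q = [1, 2, 4, 6] / [3, 7] / [5]
  Insert 5 (step 8): P = [1, 2, 4, 5] / [3, 6] / [7] / [8];  Q = [1, 2, 4, 6] / [3, 7] / [5] / [8]
Final shape: (4, 2, 1, 1).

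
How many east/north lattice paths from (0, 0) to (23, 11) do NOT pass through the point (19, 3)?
Number of paths = 285335460

Total paths from (0, 0) to (23, 11): C(34, 23) = 286097760. Paths through (19, 3): (paths (0, 0) → (19, 3)) × (paths (19, 3) → (23, 11)) = C(22, 19) · C(12, 4) = 1540 · 495 = 762300. Avoidance count = 286097760 − 762300 = 285335460.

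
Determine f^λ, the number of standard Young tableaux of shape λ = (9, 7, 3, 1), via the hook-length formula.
# SYT of shape (9, 7, 3, 1) = 18475600

Hook-length formula: f^λ = n! / Π hook(c), product over all cells c of the Young diagram. For λ = (9, 7, 3, 1), n = 20 boxes. Hook lengths by row (left-to-right, top-to-bottom): [12, 10, 9, 7, 6, 5, 4, 2, 1]; [9, 7, 6, 4, 3, 2, 1]; [4, 2, 1]; [1]. Product of hooks = 131681894400. So f^λ = 20! / 131681894400 = 2432902008176640000 / 131681894400 = 18475600.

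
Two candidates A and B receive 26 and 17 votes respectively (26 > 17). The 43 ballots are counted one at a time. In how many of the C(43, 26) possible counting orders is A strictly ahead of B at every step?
Strict-lead orderings = 88152205554

Total orderings of the 43 votes with 26 for A: C(43, 26) = 421171648758. By the Bertrand ballot formula (Cycle Lemma / reflection principle), the number of orderings in which A is strictly ahead of B throughout is (p − q)/(p + q) · C(p + q, p) = (26 − 17)/(26 + 17) · 421171648758 = 88152205554.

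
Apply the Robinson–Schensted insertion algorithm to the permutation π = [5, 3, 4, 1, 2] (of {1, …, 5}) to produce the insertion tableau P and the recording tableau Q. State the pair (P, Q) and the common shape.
P = [1, 2] / [3, 4] / [5];  Q = [1, 3] / [2, 5] / [4];  common shape = (2, 2, 1)

Row-insert the values π_1, π_2, … into P one at a time, bumping the leftmost entry strictly greater than the inserted value down to the next row. The recording tableau Q records, in position (i, j), the step at which that cell was added to P.
  Insert 5 (step 1): P = [5];  Q = [1]
  Insert 3 (step 2): P = [3] / [5];  Q = [1] / [2]
  Insert 4 (step 3): P = [3, 4] / [5];  Q = [1, 3] / [2]
  Insert 1 (step 4): P = [1, 4] / [3] / [5];  Q = [1, 3] / [2] / [4]
  Insert 2 (step 5): P = [1, 2] / [3, 4] / [5];  Q = [1, 3] / [2, 5] / [4]
Final shape: (2, 2, 1).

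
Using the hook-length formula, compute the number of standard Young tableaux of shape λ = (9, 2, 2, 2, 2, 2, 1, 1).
# SYT of shape (9, 2, 2, 2, 2, 2, 1, 1) = 30218265

Hook-length formula: f^λ = n! / Π hook(c), product over all cells c of the Young diagram. For λ = (9, 2, 2, 2, 2, 2, 1, 1), n = 21 boxes. Hook lengths by row (left-to-right, top-to-bottom): [16, 13, 7, 6, 5, 4, 3, 2, 1]; [8, 5]; [7, 4]; [6, 3]; [5, 2]; [4, 1]; [2]; [1]. Product of hooks = 1690730496000. So f^λ = 21! / 1690730496000 = 51090942171709440000 / 1690730496000 = 30218265.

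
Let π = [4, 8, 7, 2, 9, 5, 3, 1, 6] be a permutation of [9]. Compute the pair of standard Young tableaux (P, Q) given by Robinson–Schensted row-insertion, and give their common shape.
P = [1, 3, 6] / [2, 5, 9] / [4] / [7] / [8];  Q = [1, 2, 5] / [3, 6, 9] / [4] / [7] / [8];  common shape = (3, 3, 1, 1, 1)

Row-insert the values π_1, π_2, … into P one at a time, bumping the leftmost entry strictly greater than the inserted value down to the next row. The recording tableau Q records, in position (i, j), the step at which that cell was added to P.
  Insert 4 (step 1): P = [4];  Q = [1]
  Insert 8 (step 2): P = [4, 8];  Q = [1, 2]
  Insert 7 (step 3): P = [4, 7] / [8];  Q = [1, 2] / [3]
  Insert 2 (step 4): P = [2, 7] / [4] / [8];  Q = [1, 2] / [3] / [4]
  Insert 9 (step 5): P = [2, 7, 9] / [4] / [8];  Q = [1, 2, 5] / [3] / [4]
  Insert 5 (step 6): P = [2, 5, 9] / [4, 7] / [8];  Q = [1, 2, 5] / [3, 6] / [4]
  Insert 3 (step 7): P = [2, 3, 9] / [4, 5] / [7] / [8];  Q = [1, 2, 5] / [3, 6] / [4] / [7]
  Insert 1 (step 8): P = [1, 3, 9] / [2, 5] / [4] / [7] / [8];  Q = [1, 2, 5] / [3, 6] / [4] / [7] / [8]
  Insert 6 (step 9): P = [1, 3, 6] / [2, 5, 9] / [4] / [7] / [8];  Q = [1, 2, 5] / [3, 6, 9] / [4] / [7] / [8]
Final shape: (3, 3, 1, 1, 1).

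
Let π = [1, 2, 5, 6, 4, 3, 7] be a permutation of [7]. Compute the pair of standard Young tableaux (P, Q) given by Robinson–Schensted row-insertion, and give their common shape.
P = [1, 2, 3, 6, 7] / [4] / [5];  Q = [1, 2, 3, 4, 7] / [5] / [6];  common shape = (5, 1, 1)

Row-insert the values π_1, π_2, … into P one at a time, bumping the leftmost entry strictly greater than the inserted value down to the next row. The recording tableau Q records, in position (i, j), the step at which that cell was added to P.
  Insert 1 (step 1): P = [1];  Q = [1]
  Insert 2 (step 2): P = [1, 2];  Q = [1, 2]
  Insert 5 (step 3): P = [1, 2, 5];  Q = [1, 2, 3]
  Insert 6 (step 4): P = [1, 2, 5, 6];  Q = [1, 2, 3, 4]
  Insert 4 (step 5): P = [1, 2, 4, 6] / [5];  Q = [1, 2, 3, 4] / [5]
  Insert 3 (step 6): P = [1, 2, 3, 6] / [4] / [5];  Q = [1, 2, 3, 4] / [5] / [6]
  Insert 7 (step 7): P = [1, 2, 3, 6, 7] / [4] / [5];  Q = [1, 2, 3, 4, 7] / [5] / [6]
Final shape: (5, 1, 1).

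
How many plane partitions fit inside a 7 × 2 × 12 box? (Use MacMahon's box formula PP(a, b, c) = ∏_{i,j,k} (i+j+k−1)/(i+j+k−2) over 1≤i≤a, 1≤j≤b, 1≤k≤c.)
PP(7, 2, 12) = 488259720

Evaluate the triple product over i = 1..7, j = 1..2, k = 1..12. The factors are (2/1) · (3/2) · (4/3) · (5/4) · (6/5) · (7/6) · (8/7) · (9/8) · … (168 factors total). The numerators and denominators telescope so the product is an integer; carrying out the multiplication exactly gives PP(7, 2, 12) = 488259720.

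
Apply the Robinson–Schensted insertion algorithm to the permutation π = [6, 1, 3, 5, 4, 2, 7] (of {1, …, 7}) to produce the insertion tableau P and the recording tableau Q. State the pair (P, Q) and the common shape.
P = [1, 2, 4, 7] / [3] / [5] / [6];  Q = [1, 3, 4, 7] / [2] / [5] / [6];  common shape = (4, 1, 1, 1)

Row-insert the values π_1, π_2, … into P one at a time, bumping the leftmost entry strictly greater than the inserted value down to the next row. The recording tableau Q records, in position (i, j), the step at which that cell was added to P.
  Insert 6 (step 1): P = [6];  Q = [1]
  Insert 1 (step 2): P = [1] / [6];  Q = [1] / [2]
  Insert 3 (step 3): P = [1, 3] / [6];  Q = [1, 3] / [2]
  Insert 5 (step 4): P = [1, 3, 5] / [6];  Q = [1, 3, 4] / [2]
  Insert 4 (step 5): P = [1, 3, 4] / [5] / [6];  Q = [1, 3, 4] / [2] / [5]
  Insert 2 (step 6): P = [1, 2, 4] / [3] / [5] / [6];  Q = [1, 3, 4] / [2] / [5] / [6]
  Insert 7 (step 7): P = [1, 2, 4, 7] / [3] / [5] / [6];  Q = [1, 3, 4, 7] / [2] / [5] / [6]
Final shape: (4, 1, 1, 1).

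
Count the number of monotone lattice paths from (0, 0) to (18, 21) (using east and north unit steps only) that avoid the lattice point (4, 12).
Number of paths = 60871858190

Total paths from (0, 0) to (18, 21): C(39, 18) = 62359143990. Paths through (4, 12): (paths (0, 0) → (4, 12)) × (paths (4, 12) → (18, 21)) = C(16, 4) · C(23, 14) = 1820 · 817190 = 1487285800. Avoidance count = 62359143990 − 1487285800 = 60871858190.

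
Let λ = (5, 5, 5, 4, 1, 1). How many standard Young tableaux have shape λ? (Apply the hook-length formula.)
# SYT of shape (5, 5, 5, 4, 1, 1) = 108636528

Hook-length formula: f^λ = n! / Π hook(c), product over all cells c of the Young diagram. For λ = (5, 5, 5, 4, 1, 1), n = 21 boxes. Hook lengths by row (left-to-right, top-to-bottom): [10, 7, 6, 5, 3]; [9, 6, 5, 4, 2]; [8, 5, 4, 3, 1]; [6, 3, 2, 1]; [2]; [1]. Product of hooks = 470292480000. So f^λ = 21! / 470292480000 = 51090942171709440000 / 470292480000 = 108636528.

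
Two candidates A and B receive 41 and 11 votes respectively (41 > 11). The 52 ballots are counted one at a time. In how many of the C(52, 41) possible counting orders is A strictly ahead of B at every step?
Strict-lead orderings = 34848305100

Total orderings of the 52 votes with 41 for A: C(52, 41) = 60403728840. By the Bertrand ballot formula (Cycle Lemma / reflection principle), the number of orderings in which A is strictly ahead of B throughout is (p − q)/(p + q) · C(p + q, p) = (41 − 11)/(41 + 11) · 60403728840 = 34848305100.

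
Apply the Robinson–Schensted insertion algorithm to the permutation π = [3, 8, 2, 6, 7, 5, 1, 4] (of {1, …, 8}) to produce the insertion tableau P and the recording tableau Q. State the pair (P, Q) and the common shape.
P = [1, 4, 7] / [2, 5] / [3, 6] / [8];  Q = [1, 2, 5] / [3, 4] / [6, 8] / [7];  common shape = (3, 2, 2, 1)

Row-insert the values π_1, π_2, … into P one at a time, bumping the leftmost entry strictly greater than the inserted value down to the next row. The recording tableau Q records, in position (i, j), the step at which that cell was added to P.
  Insert 3 (step 1): P = [3];  Q = [1]
  Insert 8 (step 2): P = [3, 8];  Q = [1, 2]
  Insert 2 (step 3): P = [2, 8] / [3];  Q = [1, 2] / [3]
  Insert 6 (step 4): P = [2, 6] / [3, 8];  Q = [1, 2] / [3, 4]
  Insert 7 (step 5): P = [2, 6, 7] / [3, 8];  Q = [1, 2, 5] / [3, 4]
  Insert 5 (step 6): P = [2, 5, 7] / [3, 6] / [8];  Q = [1, 2, 5] / [3, 4] / [6]
  Insert 1 (step 7): P = [1, 5, 7] / [2, 6] / [3] / [8];  Q = [1, 2, 5] / [3, 4] / [6] / [7]
  Insert 4 (step 8): P = [1, 4, 7] / [2, 5] / [3, 6] / [8];  Q = [1, 2, 5] / [3, 4] / [6, 8] / [7]
Final shape: (3, 2, 2, 1).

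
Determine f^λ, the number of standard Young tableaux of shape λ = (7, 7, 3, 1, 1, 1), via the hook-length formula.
# SYT of shape (7, 7, 3, 1, 1, 1) = 37791000

Hook-length formula: f^λ = n! / Π hook(c), product over all cells c of the Young diagram. For λ = (7, 7, 3, 1, 1, 1), n = 20 boxes. Hook lengths by row (left-to-right, top-to-bottom): [12, 8, 7, 5, 4, 3, 2]; [11, 7, 6, 4, 3, 2, 1]; [6, 2, 1]; [3]; [2]; [1]. Product of hooks = 64377815040. So f^λ = 20! / 64377815040 = 2432902008176640000 / 64377815040 = 37791000.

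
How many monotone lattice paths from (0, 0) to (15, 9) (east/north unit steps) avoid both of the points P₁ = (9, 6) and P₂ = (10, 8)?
Number of paths = 714626

Inclusion–exclusion. Total paths: C(24, 15) = 1307504. Through P₁: C(15, 9)·C(9, 6) = 420420. Through P₂: C(18, 10)·C(6, 5) = 262548. Since P₁ is strictly southwest of P₂, a monotone path through both must visit P₁ then P₂; paths through both = C(15, 9)·C(3, 1)·C(6, 5) = 90090. Avoid both = 1307504 − 420420 − 262548 + 90090 = 714626.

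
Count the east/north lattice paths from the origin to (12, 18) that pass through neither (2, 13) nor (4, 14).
Number of paths = 84819135

Inclusion–exclusion. Total paths: C(30, 12) = 86493225. Through P₁: C(15, 2)·C(15, 10) = 315315. Through P₂: C(18, 4)·C(12, 8) = 1514700. Since P₁ is strictly southwest of P₂, a monotone path through both must visit P₁ then P₂; paths through both = C(15, 2)·C(3, 2)·C(12, 8) = 155925. Avoid both = 86493225 − 315315 − 1514700 + 155925 = 84819135.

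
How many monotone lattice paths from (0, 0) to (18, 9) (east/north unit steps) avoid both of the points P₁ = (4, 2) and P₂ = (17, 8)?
Number of paths = 1593435

Inclusion–exclusion. Total paths: C(27, 18) = 4686825. Through P₁: C(6, 4)·C(21, 14) = 1744200. Through P₂: C(25, 17)·C(2, 1) = 2163150. Since P₁ is strictly southwest of P₂, a monotone path through both must visit P₁ then P₂; paths through both = C(6, 4)·C(19, 13)·C(2, 1) = 813960. Avoid both = 4686825 − 1744200 − 2163150 + 813960 = 1593435.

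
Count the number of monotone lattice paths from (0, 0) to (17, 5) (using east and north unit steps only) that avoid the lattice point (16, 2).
Number of paths = 25722

Total paths from (0, 0) to (17, 5): C(22, 17) = 26334. Paths through (16, 2): (paths (0, 0) → (16, 2)) × (paths (16, 2) → (17, 5)) = C(18, 16) · C(4, 1) = 153 · 4 = 612. Avoidance count = 26334 − 612 = 25722.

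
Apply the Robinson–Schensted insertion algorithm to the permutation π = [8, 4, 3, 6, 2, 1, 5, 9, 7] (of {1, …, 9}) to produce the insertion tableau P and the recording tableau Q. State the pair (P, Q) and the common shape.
P = [1, 5, 7] / [2, 6, 9] / [3] / [4] / [8];  Q = [1, 4, 8] / [2, 7, 9] / [3] / [5] / [6];  common shape = (3, 3, 1, 1, 1)

Row-insert the values π_1, π_2, … into P one at a time, bumping the leftmost entry strictly greater than the inserted value down to the next row. The recording tableau Q records, in position (i, j), the step at which that cell was added to P.
  Insert 8 (step 1): P = [8];  Q = [1]
  Insert 4 (step 2): P = [4] / [8];  Q = [1] / [2]
  Insert 3 (step 3): P = [3] / [4] / [8];  Q = [1] / [2] / [3]
  Insert 6 (step 4): P = [3, 6] / [4] / [8];  Q = [1, 4] / [2] / [3]
  Insert 2 (step 5): P = [2, 6] / [3] / [4] / [8];  Q = [1, 4] / [2] / [3] / [5]
  Insert 1 (step 6): P = [1, 6] / [2] / [3] / [4] / [8];  Q = [1, 4] / [2] / [3] / [5] / [6]
  Insert 5 (step 7): P = [1, 5] / [2, 6] / [3] / [4] / [8];  Q = [1, 4] / [2, 7] / [3] / [5] / [6]
  Insert 9 (step 8): P = [1, 5, 9] / [2, 6] / [3] / [4] / [8];  Q = [1, 4, 8] / [2, 7] / [3] / [5] / [6]
  Insert 7 (step 9): P = [1, 5, 7] / [2, 6, 9] / [3] / [4] / [8];  Q = [1, 4, 8] / [2, 7, 9] / [3] / [5] / [6]
Final shape: (3, 3, 1, 1, 1).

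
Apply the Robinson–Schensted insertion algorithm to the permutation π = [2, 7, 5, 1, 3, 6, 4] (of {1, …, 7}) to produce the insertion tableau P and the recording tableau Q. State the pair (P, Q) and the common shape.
P = [1, 3, 4] / [2, 5, 6] / [7];  Q = [1, 2, 6] / [3, 5, 7] / [4];  common shape = (3, 3, 1)

Row-insert the values π_1, π_2, … into P one at a time, bumping the leftmost entry strictly greater than the inserted value down to the next row. The recording tableau Q records, in position (i, j), the step at which that cell was added to P.
  Insert 2 (step 1): P = [2];  Q = [1]
  Insert 7 (step 2): P = [2, 7];  Q = [1, 2]
  Insert 5 (step 3): P = [2, 5] / [7];  Q = [1, 2] / [3]
  Insert 1 (step 4): P = [1, 5] / [2] / [7];  Q = [1, 2] / [3] / [4]
  Insert 3 (step 5): P = [1, 3] / [2, 5] / [7];  Q = [1, 2] / [3, 5] / [4]
  Insert 6 (step 6): P = [1, 3, 6] / [2, 5] / [7];  Q = [1, 2, 6] / [3, 5] / [4]
  Insert 4 (step 7): P = [1, 3, 4] / [2, 5, 6] / [7];  Q = [1, 2, 6] / [3, 5, 7] / [4]
Final shape: (3, 3, 1).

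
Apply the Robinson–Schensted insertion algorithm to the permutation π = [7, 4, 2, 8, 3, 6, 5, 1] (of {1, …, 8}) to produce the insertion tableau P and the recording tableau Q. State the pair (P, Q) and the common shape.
P = [1, 3, 5] / [2, 6] / [4, 8] / [7];  Q = [1, 4, 6] / [2, 5] / [3, 7] / [8];  common shape = (3, 2, 2, 1)

Row-insert the values π_1, π_2, … into P one at a time, bumping the leftmost entry strictly greater than the inserted value down to the next row. The recording tableau Q records, in position (i, j), the step at which that cell was added to P.
  Insert 7 (step 1): P = [7];  Q = [1]
  Insert 4 (step 2): P = [4] / [7];  Q = [1] / [2]
  Insert 2 (step 3): P = [2] / [4] / [7];  Q = [1] / [2] / [3]
  Insert 8 (step 4): P = [2, 8] / [4] / [7];  Q = [1, 4] / [2] / [3]
  Insert 3 (step 5): P = [2, 3] / [4, 8] / [7];  Q = [1, 4] / [2, 5] / [3]
  Insert 6 (step 6): P = [2, 3, 6] / [4, 8] / [7];  Q = [1, 4, 6] / [2, 5] / [3]
  Insert 5 (step 7): P = [2, 3, 5] / [4, 6] / [7, 8];  Q = [1, 4, 6] / [2, 5] / [3, 7]
  Insert 1 (step 8): P = [1, 3, 5] / [2, 6] / [4, 8] / [7];  Q = [1, 4, 6] / [2, 5] / [3, 7] / [8]
Final shape: (3, 2, 2, 1).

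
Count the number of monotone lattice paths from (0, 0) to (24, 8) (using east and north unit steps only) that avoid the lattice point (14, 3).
Number of paths = 8476260

Total paths from (0, 0) to (24, 8): C(32, 24) = 10518300. Paths through (14, 3): (paths (0, 0) → (14, 3)) × (paths (14, 3) → (24, 8)) = C(17, 14) · C(15, 10) = 680 · 3003 = 2042040. Avoidance count = 10518300 − 2042040 = 8476260.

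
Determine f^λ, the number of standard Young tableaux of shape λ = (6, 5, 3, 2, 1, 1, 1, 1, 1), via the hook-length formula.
# SYT of shape (6, 5, 3, 2, 1, 1, 1, 1, 1) = 484984500

Hook-length formula: f^λ = n! / Π hook(c), product over all cells c of the Young diagram. For λ = (6, 5, 3, 2, 1, 1, 1, 1, 1), n = 21 boxes. Hook lengths by row (left-to-right, top-to-bottom): [14, 8, 6, 4, 3, 1]; [12, 6, 4, 2, 1]; [9, 3, 1]; [7, 1]; [5]; [4]; [3]; [2]; [1]. Product of hooks = 105345515520. So f^λ = 21! / 105345515520 = 51090942171709440000 / 105345515520 = 484984500.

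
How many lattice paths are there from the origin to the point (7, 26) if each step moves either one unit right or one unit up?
Number of paths = 4272048

A monotone lattice path from (0, 0) to (7, 26) consists of 7 east steps and 26 north steps in some order, so it is determined by which 7 of the 33 steps are east. The count is C(33, 7) = 4272048.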